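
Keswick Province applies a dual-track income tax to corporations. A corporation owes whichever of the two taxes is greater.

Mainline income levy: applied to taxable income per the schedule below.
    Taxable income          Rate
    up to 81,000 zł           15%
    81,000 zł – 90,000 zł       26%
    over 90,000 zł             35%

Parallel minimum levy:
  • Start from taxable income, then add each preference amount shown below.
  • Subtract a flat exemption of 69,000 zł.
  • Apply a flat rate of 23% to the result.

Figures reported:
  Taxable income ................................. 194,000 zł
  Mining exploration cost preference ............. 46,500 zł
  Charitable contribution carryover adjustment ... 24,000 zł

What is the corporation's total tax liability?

Mainline income levy:
  81,000 zł × 15% = 12,150 zł
  9,000 zł × 26% = 2,340 zł
  104,000 zł × 35% = 36,400 zł
  → 50,890 zł

Parallel minimum levy:
  Adjusted income: 194,000 zł + 46,500 zł + 24,000 zł = 264,500 zł
  Less exemption 69,000 zł → base 195,500 zł
  195,500 zł × 23% = 44,965 zł

50,890 zł > 44,965 zł, so the mainline income levy governs.

50,890 zł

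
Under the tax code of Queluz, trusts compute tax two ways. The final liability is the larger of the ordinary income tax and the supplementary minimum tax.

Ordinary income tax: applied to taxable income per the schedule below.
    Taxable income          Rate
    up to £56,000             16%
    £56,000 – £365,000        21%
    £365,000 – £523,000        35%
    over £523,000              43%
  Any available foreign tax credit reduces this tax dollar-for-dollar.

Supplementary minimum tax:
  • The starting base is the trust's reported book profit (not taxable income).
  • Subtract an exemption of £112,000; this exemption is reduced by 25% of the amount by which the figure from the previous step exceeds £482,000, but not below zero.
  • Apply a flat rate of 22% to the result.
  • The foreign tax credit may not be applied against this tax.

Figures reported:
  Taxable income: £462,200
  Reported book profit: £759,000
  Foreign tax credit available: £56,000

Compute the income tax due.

Supplementary minimum tax:
  Base (reported book profit): £759,000
  Exemption: £112,000 − 25% × (£759,000 − £482,000) = £112,000 − £69,250 = £42,750
  Base: £759,000 − £42,750 = £716,250
  £716,250 × 22% = £157,575

Ordinary income tax:
  £56,000 × 16% = £8,960
  £309,000 × 21% = £64,890
  £97,200 × 35% = £34,020
  → £107,870
  Less foreign tax credit £56,000 → £51,870

£157,575 > £51,870, so the supplementary minimum tax is the binding amount.

£157,575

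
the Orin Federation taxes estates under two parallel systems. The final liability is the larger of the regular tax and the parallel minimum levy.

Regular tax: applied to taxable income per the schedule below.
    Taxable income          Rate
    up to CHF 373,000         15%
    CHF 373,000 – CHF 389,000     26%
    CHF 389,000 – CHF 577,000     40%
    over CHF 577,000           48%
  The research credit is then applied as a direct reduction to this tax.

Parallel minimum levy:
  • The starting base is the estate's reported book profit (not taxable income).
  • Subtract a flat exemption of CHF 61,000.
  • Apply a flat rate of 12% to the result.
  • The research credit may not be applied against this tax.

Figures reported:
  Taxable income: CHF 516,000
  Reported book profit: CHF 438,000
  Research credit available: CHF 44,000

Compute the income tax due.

CHF 66,910

Regular tax:
  CHF 373,000 × 15% = CHF 55,950
  CHF 16,000 × 26% = CHF 4,160
  CHF 127,000 × 40% = CHF 50,800
  → CHF 110,910
  Less research credit CHF 44,000 → CHF 66,910

Parallel minimum levy:
  Base (reported book profit): CHF 438,000
  Less exemption CHF 61,000 → base CHF 377,000
  CHF 377,000 × 12% = CHF 45,240

CHF 66,910 > CHF 45,240, so the regular tax governs.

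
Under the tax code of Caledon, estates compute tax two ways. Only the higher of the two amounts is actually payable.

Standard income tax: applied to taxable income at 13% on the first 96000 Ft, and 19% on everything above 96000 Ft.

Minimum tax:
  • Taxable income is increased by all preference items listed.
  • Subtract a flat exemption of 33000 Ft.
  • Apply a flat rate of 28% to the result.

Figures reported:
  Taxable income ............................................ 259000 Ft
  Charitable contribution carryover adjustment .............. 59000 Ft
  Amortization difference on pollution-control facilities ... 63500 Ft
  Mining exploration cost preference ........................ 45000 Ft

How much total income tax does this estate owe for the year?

Minimum tax:
  Adjusted income: 259000 Ft + 59000 Ft + 63500 Ft + 45000 Ft = 426500 Ft
  Less exemption 33000 Ft → base 393500 Ft
  393500 Ft × 28% = 110180 Ft

Standard income tax:
  96000 Ft × 13% = 12480 Ft
  163000 Ft × 19% = 30970 Ft
  → 43450 Ft

110180 Ft > 43450 Ft, so the minimum tax is the binding amount.

110180 Ft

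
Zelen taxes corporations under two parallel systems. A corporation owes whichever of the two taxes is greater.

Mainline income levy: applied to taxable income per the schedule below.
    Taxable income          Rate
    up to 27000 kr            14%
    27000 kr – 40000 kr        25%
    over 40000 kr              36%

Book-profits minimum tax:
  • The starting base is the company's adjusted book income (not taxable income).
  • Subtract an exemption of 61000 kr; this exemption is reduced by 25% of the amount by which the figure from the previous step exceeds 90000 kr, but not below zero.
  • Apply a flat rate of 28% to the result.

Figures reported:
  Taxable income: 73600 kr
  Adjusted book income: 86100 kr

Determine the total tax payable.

Mainline income levy:
  27000 kr × 14% = 3780 kr
  13000 kr × 25% = 3250 kr
  33600 kr × 36% = 12096 kr
  → 19126 kr

Book-profits minimum tax:
  Base (adjusted book income): 86100 kr
  Exemption: 86100 kr ≤ 90000 kr, so full 61000 kr applies
  Base: 86100 kr − 61000 kr = 25100 kr
  25100 kr × 28% = 7028 kr

19126 kr > 7028 kr, so the mainline income levy governs.

19126 kr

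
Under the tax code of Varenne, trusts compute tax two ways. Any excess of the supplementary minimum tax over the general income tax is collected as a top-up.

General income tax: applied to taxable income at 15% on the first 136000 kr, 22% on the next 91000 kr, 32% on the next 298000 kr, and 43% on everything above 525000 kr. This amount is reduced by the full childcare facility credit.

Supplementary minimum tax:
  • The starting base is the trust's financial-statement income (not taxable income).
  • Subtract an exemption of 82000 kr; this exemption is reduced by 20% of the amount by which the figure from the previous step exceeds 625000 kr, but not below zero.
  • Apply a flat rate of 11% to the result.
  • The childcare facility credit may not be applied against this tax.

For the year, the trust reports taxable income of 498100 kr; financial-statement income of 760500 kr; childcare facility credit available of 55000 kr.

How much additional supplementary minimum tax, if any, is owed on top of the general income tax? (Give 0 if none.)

5444 kr

Supplementary minimum tax:
  Base (financial-statement income): 760500 kr
  Exemption: 82000 kr − 20% × (760500 kr − 625000 kr) = 82000 kr − 27100 kr = 54900 kr
  Base: 760500 kr − 54900 kr = 705600 kr
  705600 kr × 11% = 77616 kr

General income tax:
  136000 kr × 15% = 20400 kr
  91000 kr × 22% = 20020 kr
  271100 kr × 32% = 86752 kr
  → 127172 kr
  Less childcare facility credit 55000 kr → 72172 kr

Excess of supplementary minimum tax over general income tax: 77616 kr − 72172 kr = 5444 kr.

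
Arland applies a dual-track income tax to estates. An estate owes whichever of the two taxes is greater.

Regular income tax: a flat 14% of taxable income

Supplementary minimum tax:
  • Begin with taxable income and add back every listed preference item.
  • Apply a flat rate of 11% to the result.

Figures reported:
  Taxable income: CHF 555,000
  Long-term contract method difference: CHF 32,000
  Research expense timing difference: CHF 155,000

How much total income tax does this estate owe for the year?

Regular income tax:
  CHF 555,000 × 14% = CHF 77,700

Supplementary minimum tax:
  Adjusted income: CHF 555,000 + CHF 32,000 + CHF 155,000 = CHF 742,000
  CHF 742,000 × 11% = CHF 81,620

CHF 81,620 > CHF 77,700, so the supplementary minimum tax is the binding amount.

CHF 81,620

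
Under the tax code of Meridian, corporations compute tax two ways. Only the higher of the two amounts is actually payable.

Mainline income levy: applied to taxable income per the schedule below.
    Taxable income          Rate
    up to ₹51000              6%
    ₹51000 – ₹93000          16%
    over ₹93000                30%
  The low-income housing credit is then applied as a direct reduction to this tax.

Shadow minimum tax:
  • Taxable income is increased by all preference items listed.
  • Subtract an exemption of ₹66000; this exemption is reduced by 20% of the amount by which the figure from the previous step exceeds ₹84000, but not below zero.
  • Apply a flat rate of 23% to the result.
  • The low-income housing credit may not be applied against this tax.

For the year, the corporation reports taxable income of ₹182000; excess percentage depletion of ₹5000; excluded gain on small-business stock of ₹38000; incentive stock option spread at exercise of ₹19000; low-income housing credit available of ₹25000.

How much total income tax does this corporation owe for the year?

₹48300

Shadow minimum tax:
  Adjusted income: ₹182000 + ₹5000 + ₹38000 + ₹19000 = ₹244000
  Exemption: ₹66000 − 20% × (₹244000 − ₹84000) = ₹66000 − ₹32000 = ₹34000
  Base: ₹244000 − ₹34000 = ₹210000
  ₹210000 × 23% = ₹48300

Mainline income levy:
  ₹51000 × 6% = ₹3060
  ₹42000 × 16% = ₹6720
  ₹89000 × 30% = ₹26700
  → ₹36480
  Less low-income housing credit ₹25000 → ₹11480

₹48300 > ₹11480, so the shadow minimum tax is the binding amount.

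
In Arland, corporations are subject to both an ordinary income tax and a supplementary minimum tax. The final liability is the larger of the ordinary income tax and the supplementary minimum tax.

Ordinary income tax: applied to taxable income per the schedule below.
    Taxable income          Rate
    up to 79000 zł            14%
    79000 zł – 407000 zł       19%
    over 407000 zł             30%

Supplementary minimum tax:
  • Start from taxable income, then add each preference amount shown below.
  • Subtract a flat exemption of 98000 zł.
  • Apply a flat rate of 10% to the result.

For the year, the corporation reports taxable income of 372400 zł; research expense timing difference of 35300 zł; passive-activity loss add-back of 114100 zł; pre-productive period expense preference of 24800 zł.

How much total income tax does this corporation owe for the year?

66806 zł

Supplementary minimum tax:
  Adjusted income: 372400 zł + 35300 zł + 114100 zł + 24800 zł = 546600 zł
  Less exemption 98000 zł → base 448600 zł
  448600 zł × 10% = 44860 zł

Ordinary income tax:
  79000 zł × 14% = 11060 zł
  293400 zł × 19% = 55746 zł
  → 66806 zł

66806 zł > 44860 zł, so the ordinary income tax governs.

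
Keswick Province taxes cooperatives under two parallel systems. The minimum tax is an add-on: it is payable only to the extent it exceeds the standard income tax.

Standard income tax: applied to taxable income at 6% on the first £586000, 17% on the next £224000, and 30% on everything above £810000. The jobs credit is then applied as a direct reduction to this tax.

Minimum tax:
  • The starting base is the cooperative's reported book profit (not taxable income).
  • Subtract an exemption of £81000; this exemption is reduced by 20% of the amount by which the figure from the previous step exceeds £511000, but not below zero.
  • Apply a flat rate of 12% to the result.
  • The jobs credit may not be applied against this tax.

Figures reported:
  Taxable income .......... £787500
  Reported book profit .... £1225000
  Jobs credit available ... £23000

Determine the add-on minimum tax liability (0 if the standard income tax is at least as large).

£100585

Standard income tax:
  £586000 × 6% = £35160
  £201500 × 17% = £34255
  → £69415
  Less jobs credit £23000 → £46415

Minimum tax:
  Base (reported book profit): £1225000
  Exemption: 20% × (£1225000 − £511000) = £142800 ≥ £81000, so the exemption is fully phased out
  Base: £1225000 − £0 = £1225000
  £1225000 × 12% = £147000

Excess of minimum tax over standard income tax: £147000 − £46415 = £100585.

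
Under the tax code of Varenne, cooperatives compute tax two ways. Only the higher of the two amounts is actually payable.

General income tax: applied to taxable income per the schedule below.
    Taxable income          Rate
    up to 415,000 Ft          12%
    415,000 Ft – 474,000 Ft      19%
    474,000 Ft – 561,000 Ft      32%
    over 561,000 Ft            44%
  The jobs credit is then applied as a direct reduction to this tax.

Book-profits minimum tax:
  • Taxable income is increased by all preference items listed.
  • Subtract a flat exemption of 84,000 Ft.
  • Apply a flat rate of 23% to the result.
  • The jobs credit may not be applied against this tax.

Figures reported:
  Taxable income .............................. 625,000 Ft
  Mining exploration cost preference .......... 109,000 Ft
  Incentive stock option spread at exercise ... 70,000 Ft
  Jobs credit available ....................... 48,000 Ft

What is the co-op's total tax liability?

General income tax:
  415,000 Ft × 12% = 49,800 Ft
  59,000 Ft × 19% = 11,210 Ft
  87,000 Ft × 32% = 27,840 Ft
  64,000 Ft × 44% = 28,160 Ft
  → 117,010 Ft
  Less jobs credit 48,000 Ft → 69,010 Ft

Book-profits minimum tax:
  Adjusted income: 625,000 Ft + 109,000 Ft + 70,000 Ft = 804,000 Ft
  Less exemption 84,000 Ft → base 720,000 Ft
  720,000 Ft × 23% = 165,600 Ft

165,600 Ft > 69,010 Ft, so the book-profits minimum tax is the binding amount.

165,600 Ft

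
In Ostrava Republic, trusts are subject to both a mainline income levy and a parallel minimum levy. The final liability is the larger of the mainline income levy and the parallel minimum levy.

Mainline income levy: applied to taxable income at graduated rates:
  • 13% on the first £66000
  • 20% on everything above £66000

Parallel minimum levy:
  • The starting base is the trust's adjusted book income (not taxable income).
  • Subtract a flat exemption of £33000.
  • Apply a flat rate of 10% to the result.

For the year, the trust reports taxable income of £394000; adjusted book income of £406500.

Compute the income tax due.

£74180

Mainline income levy:
  £66000 × 13% = £8580
  £328000 × 20% = £65600
  → £74180

Parallel minimum levy:
  Base (adjusted book income): £406500
  Less exemption £33000 → base £373500
  £373500 × 10% = £37350

£74180 > £37350, so the mainline income levy governs.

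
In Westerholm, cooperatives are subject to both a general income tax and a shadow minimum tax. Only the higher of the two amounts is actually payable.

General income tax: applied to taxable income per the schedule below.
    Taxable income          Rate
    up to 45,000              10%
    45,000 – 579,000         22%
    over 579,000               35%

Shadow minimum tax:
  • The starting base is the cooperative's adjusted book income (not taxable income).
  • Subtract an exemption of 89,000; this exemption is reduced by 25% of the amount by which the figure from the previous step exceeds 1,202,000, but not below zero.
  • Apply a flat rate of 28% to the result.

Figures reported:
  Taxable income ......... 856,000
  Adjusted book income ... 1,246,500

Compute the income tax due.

327,215

Shadow minimum tax:
  Base (adjusted book income): 1,246,500
  Exemption: 89,000 − 25% × (1,246,500 − 1,202,000) = 89,000 − 11,125 = 77,875
  Base: 1,246,500 − 77,875 = 1,168,625
  1,168,625 × 28% = 327,215

General income tax:
  45,000 × 10% = 4,500
  534,000 × 22% = 117,480
  277,000 × 35% = 96,950
  → 218,930

327,215 > 218,930, so the shadow minimum tax is the binding amount.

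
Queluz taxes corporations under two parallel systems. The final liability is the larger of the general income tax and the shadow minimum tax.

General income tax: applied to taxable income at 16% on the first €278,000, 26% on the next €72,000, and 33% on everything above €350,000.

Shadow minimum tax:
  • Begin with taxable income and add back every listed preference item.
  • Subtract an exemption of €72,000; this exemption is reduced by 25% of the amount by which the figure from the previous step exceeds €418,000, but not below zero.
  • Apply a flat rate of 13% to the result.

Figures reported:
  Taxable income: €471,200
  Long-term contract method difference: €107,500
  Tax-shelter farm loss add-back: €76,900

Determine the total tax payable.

€103,196

Shadow minimum tax:
  Adjusted income: €471,200 + €107,500 + €76,900 = €655,600
  Exemption: €72,000 − 25% × (€655,600 − €418,000) = €72,000 − €59,400 = €12,600
  Base: €655,600 − €12,600 = €643,000
  €643,000 × 13% = €83,590

General income tax:
  €278,000 × 16% = €44,480
  €72,000 × 26% = €18,720
  €121,200 × 33% = €39,996
  → €103,196

€103,196 > €83,590, so the general income tax governs.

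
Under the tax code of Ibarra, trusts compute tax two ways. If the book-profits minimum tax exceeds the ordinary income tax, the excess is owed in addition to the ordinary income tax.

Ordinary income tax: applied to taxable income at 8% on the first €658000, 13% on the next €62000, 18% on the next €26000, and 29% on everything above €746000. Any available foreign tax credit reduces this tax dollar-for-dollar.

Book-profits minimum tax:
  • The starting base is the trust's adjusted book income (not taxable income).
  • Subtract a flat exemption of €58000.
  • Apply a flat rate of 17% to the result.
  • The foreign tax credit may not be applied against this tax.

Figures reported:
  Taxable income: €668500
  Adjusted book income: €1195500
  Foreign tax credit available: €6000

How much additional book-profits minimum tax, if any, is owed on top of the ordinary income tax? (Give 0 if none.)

€145370

Book-profits minimum tax:
  Base (adjusted book income): €1195500
  Less exemption €58000 → base €1137500
  €1137500 × 17% = €193375

Ordinary income tax:
  €658000 × 8% = €52640
  €10500 × 13% = €1365
  → €54005
  Less foreign tax credit €6000 → €48005

Excess of book-profits minimum tax over ordinary income tax: €193375 − €48005 = €145370.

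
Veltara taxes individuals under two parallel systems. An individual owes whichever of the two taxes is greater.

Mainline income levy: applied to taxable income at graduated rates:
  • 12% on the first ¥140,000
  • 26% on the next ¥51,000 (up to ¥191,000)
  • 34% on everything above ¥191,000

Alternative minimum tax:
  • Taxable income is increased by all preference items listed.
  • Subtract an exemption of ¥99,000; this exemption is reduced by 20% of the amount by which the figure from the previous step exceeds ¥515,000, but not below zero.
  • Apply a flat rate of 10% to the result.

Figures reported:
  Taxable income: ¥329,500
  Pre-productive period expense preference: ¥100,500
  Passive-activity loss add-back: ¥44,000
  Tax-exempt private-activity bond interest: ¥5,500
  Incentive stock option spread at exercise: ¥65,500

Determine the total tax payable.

Mainline income levy:
  ¥140,000 × 12% = ¥16,800
  ¥51,000 × 26% = ¥13,260
  ¥138,500 × 34% = ¥47,090
  → ¥77,150

Alternative minimum tax:
  Adjusted income: ¥329,500 + ¥100,500 + ¥44,000 + ¥5,500 + ¥65,500 = ¥545,000
  Exemption: ¥99,000 − 20% × (¥545,000 − ¥515,000) = ¥99,000 − ¥6,000 = ¥93,000
  Base: ¥545,000 − ¥93,000 = ¥452,000
  ¥452,000 × 10% = ¥45,200

¥77,150 > ¥45,200, so the mainline income levy governs.

¥77,150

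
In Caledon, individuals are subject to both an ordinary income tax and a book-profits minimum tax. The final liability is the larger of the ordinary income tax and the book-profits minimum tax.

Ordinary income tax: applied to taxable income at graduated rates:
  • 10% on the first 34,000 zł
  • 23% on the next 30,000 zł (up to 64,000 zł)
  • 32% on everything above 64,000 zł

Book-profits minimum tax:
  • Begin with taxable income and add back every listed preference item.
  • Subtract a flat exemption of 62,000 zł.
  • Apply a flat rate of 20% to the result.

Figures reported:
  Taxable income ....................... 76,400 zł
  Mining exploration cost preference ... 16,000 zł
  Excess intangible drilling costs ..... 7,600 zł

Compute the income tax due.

Ordinary income tax:
  34,000 zł × 10% = 3,400 zł
  30,000 zł × 23% = 6,900 zł
  12,400 zł × 32% = 3,968 zł
  → 14,268 zł

Book-profits minimum tax:
  Adjusted income: 76,400 zł + 16,000 zł + 7,600 zł = 100,000 zł
  Less exemption 62,000 zł → base 38,000 zł
  38,000 zł × 20% = 7,600 zł

14,268 zł > 7,600 zł, so the ordinary income tax governs.

14,268 zł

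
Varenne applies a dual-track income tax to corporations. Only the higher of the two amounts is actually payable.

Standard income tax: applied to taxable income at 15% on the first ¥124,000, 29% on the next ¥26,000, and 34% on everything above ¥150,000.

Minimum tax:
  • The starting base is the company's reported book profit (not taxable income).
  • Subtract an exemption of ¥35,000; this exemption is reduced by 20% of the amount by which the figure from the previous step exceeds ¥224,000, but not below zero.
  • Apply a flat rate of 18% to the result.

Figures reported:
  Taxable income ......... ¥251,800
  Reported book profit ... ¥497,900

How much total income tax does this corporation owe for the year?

¥89,622

Standard income tax:
  ¥124,000 × 15% = ¥18,600
  ¥26,000 × 29% = ¥7,540
  ¥101,800 × 34% = ¥34,612
  → ¥60,752

Minimum tax:
  Base (reported book profit): ¥497,900
  Exemption: 20% × (¥497,900 − ¥224,000) = ¥54,780 ≥ ¥35,000, so the exemption is fully phased out
  Base: ¥497,900 − ¥0 = ¥497,900
  ¥497,900 × 18% = ¥89,622

¥89,622 > ¥60,752, so the minimum tax is the binding amount.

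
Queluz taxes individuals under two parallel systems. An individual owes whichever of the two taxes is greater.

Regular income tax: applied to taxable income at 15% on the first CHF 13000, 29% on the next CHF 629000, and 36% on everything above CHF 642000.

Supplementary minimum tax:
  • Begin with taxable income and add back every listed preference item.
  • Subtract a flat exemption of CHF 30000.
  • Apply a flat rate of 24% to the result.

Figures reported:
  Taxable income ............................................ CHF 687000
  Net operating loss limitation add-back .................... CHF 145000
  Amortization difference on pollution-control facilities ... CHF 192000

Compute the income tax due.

CHF 238560

Regular income tax:
  CHF 13000 × 15% = CHF 1950
  CHF 629000 × 29% = CHF 182410
  CHF 45000 × 36% = CHF 16200
  → CHF 200560

Supplementary minimum tax:
  Adjusted income: CHF 687000 + CHF 145000 + CHF 192000 = CHF 1024000
  Less exemption CHF 30000 → base CHF 994000
  CHF 994000 × 24% = CHF 238560

CHF 238560 > CHF 200560, so the supplementary minimum tax is the binding amount.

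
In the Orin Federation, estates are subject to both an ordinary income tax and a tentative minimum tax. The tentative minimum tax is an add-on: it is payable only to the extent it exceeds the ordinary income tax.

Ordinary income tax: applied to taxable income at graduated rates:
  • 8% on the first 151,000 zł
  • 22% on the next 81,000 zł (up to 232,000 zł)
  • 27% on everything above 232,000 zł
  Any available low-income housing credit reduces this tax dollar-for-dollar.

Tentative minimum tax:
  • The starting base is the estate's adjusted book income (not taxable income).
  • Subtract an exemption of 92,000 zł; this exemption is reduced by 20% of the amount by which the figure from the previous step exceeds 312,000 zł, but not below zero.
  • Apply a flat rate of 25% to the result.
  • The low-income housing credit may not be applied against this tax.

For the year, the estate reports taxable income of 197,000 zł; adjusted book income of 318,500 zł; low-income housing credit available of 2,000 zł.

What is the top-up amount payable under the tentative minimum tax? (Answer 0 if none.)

36,750 zł

Ordinary income tax:
  151,000 zł × 8% = 12,080 zł
  46,000 zł × 22% = 10,120 zł
  → 22,200 zł
  Less low-income housing credit 2,000 zł → 20,200 zł

Tentative minimum tax:
  Base (adjusted book income): 318,500 zł
  Exemption: 92,000 zł − 20% × (318,500 zł − 312,000 zł) = 92,000 zł − 1,300 zł = 90,700 zł
  Base: 318,500 zł − 90,700 zł = 227,800 zł
  227,800 zł × 25% = 56,950 zł

Excess of tentative minimum tax over ordinary income tax: 56,950 zł − 20,200 zł = 36,750 zł.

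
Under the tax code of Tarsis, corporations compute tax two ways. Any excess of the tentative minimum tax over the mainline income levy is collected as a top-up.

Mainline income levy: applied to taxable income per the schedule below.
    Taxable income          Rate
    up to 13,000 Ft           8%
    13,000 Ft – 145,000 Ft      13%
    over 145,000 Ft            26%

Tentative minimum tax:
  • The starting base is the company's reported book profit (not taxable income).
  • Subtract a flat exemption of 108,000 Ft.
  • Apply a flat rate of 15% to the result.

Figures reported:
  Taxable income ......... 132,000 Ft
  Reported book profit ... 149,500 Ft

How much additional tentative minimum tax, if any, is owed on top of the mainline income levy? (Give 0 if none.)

Tentative minimum tax:
  Base (reported book profit): 149,500 Ft
  Less exemption 108,000 Ft → base 41,500 Ft
  41,500 Ft × 15% = 6,225 Ft

Mainline income levy:
  13,000 Ft × 8% = 1,040 Ft
  119,000 Ft × 13% = 15,470 Ft
  → 16,510 Ft

6,225 Ft ≤ 16,510 Ft, so no add-on is due.

0 Ft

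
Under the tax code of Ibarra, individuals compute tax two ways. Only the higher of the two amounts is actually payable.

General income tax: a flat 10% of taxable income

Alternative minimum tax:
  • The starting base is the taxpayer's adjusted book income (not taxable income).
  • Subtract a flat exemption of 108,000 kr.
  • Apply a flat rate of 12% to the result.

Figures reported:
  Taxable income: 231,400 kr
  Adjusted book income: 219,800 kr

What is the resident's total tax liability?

23,140 kr

General income tax:
  231,400 kr × 10% = 23,140 kr

Alternative minimum tax:
  Base (adjusted book income): 219,800 kr
  Less exemption 108,000 kr → base 111,800 kr
  111,800 kr × 12% = 13,416 kr

23,140 kr > 13,416 kr, so the general income tax governs.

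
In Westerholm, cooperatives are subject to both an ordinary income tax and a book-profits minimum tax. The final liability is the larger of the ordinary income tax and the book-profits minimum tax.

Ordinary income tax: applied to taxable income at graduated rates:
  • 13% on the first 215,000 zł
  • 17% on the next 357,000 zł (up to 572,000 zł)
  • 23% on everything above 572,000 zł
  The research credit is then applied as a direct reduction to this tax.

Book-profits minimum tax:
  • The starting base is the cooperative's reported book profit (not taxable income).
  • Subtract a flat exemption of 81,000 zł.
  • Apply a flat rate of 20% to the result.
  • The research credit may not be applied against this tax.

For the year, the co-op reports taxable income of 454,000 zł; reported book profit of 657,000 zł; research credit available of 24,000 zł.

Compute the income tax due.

115,200 zł

Ordinary income tax:
  215,000 zł × 13% = 27,950 zł
  239,000 zł × 17% = 40,630 zł
  → 68,580 zł
  Less research credit 24,000 zł → 44,580 zł

Book-profits minimum tax:
  Base (reported book profit): 657,000 zł
  Less exemption 81,000 zł → base 576,000 zł
  576,000 zł × 20% = 115,200 zł

115,200 zł > 44,580 zł, so the book-profits minimum tax is the binding amount.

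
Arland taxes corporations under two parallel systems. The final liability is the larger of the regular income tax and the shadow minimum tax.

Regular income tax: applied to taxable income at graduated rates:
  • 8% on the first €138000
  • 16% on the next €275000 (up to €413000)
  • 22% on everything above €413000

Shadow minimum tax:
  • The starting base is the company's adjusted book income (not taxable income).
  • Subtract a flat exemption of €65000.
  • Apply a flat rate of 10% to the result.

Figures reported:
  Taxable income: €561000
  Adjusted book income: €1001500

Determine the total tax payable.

Shadow minimum tax:
  Base (adjusted book income): €1001500
  Less exemption €65000 → base €936500
  €936500 × 10% = €93650

Regular income tax:
  €138000 × 8% = €11040
  €275000 × 16% = €44000
  €148000 × 22% = €32560
  → €87600

€93650 > €87600, so the shadow minimum tax is the binding amount.

€93650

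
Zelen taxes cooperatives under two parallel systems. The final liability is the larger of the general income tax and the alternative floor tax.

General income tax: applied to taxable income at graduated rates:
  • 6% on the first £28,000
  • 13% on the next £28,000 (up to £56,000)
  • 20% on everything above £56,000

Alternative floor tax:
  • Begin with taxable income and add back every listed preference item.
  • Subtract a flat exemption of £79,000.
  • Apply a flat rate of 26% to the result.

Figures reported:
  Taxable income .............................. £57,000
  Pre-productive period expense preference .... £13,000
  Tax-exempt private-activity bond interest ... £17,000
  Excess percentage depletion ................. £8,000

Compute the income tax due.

£5,520

General income tax:
  £28,000 × 6% = £1,680
  £28,000 × 13% = £3,640
  £1,000 × 20% = £200
  → £5,520

Alternative floor tax:
  Adjusted income: £57,000 + £13,000 + £17,000 + £8,000 = £95,000
  Less exemption £79,000 → base £16,000
  £16,000 × 26% = £4,160

£5,520 > £4,160, so the general income tax governs.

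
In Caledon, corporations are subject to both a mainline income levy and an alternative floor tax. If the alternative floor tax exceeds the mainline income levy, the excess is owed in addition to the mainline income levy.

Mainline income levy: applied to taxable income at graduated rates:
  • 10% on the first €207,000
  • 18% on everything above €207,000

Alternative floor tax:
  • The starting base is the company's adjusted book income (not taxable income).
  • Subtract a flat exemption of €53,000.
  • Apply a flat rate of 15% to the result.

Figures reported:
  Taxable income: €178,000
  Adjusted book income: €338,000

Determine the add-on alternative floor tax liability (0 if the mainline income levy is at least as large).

€24,950

Alternative floor tax:
  Base (adjusted book income): €338,000
  Less exemption €53,000 → base €285,000
  €285,000 × 15% = €42,750

Mainline income levy:
  €178,000 × 10% = €17,800

Excess of alternative floor tax over mainline income levy: €42,750 − €17,800 = €24,950.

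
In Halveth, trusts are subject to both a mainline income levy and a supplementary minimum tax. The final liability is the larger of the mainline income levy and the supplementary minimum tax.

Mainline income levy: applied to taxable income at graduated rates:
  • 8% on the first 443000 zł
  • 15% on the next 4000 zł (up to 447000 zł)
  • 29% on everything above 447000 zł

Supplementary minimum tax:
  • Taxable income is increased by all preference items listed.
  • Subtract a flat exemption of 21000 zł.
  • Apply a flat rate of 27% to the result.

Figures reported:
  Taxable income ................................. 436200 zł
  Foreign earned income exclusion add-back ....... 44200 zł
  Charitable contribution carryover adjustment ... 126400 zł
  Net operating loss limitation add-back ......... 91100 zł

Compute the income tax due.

Supplementary minimum tax:
  Adjusted income: 436200 zł + 44200 zł + 126400 zł + 91100 zł = 697900 zł
  Less exemption 21000 zł → base 676900 zł
  676900 zł × 27% = 182763 zł

Mainline income levy:
  436200 zł × 8% = 34896 zł

182763 zł > 34896 zł, so the supplementary minimum tax is the binding amount.

182763 zł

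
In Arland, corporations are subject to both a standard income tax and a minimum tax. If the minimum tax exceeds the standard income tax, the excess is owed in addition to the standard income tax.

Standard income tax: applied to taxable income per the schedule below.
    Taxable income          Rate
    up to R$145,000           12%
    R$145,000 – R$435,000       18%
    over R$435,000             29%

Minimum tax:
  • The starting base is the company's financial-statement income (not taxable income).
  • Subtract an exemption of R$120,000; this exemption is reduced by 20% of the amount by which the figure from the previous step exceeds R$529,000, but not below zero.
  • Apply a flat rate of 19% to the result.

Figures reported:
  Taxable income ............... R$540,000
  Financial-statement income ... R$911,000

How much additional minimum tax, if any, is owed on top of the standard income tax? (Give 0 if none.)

R$64,756

Minimum tax:
  Base (financial-statement income): R$911,000
  Exemption: R$120,000 − 20% × (R$911,000 − R$529,000) = R$120,000 − R$76,400 = R$43,600
  Base: R$911,000 − R$43,600 = R$867,400
  R$867,400 × 19% = R$164,806

Standard income tax:
  R$145,000 × 12% = R$17,400
  R$290,000 × 18% = R$52,200
  R$105,000 × 29% = R$30,450
  → R$100,050

Excess of minimum tax over standard income tax: R$164,806 − R$100,050 = R$64,756.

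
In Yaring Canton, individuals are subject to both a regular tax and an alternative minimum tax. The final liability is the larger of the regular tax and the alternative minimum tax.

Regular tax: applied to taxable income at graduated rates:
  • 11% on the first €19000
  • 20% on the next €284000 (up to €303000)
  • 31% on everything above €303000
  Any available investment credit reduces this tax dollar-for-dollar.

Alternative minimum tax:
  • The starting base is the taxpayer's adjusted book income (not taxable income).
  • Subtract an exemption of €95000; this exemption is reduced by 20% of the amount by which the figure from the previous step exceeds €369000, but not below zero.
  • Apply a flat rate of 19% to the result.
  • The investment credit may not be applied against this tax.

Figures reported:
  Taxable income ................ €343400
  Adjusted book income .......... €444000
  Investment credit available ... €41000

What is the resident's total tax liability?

€69160

Regular tax:
  €19000 × 11% = €2090
  €284000 × 20% = €56800
  €40400 × 31% = €12524
  → €71414
  Less investment credit €41000 → €30414

Alternative minimum tax:
  Base (adjusted book income): €444000
  Exemption: €95000 − 20% × (€444000 − €369000) = €95000 − €15000 = €80000
  Base: €444000 − €80000 = €364000
  €364000 × 19% = €69160

€69160 > €30414, so the alternative minimum tax is the binding amount.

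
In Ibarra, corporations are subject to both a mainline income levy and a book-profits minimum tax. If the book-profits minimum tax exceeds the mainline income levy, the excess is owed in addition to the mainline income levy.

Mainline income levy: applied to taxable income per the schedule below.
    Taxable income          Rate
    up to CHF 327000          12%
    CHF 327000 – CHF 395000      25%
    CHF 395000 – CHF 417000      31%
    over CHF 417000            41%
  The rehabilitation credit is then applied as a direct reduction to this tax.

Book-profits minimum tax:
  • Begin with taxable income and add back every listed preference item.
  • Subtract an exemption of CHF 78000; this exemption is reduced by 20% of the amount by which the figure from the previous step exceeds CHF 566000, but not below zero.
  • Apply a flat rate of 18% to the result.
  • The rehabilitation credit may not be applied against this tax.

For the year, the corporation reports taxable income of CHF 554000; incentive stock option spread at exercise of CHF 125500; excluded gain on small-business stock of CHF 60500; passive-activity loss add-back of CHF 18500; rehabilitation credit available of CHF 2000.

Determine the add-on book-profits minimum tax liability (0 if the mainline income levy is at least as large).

Mainline income levy:
  CHF 327000 × 12% = CHF 39240
  CHF 68000 × 25% = CHF 17000
  CHF 22000 × 31% = CHF 6820
  CHF 137000 × 41% = CHF 56170
  → CHF 119230
  Less rehabilitation credit CHF 2000 → CHF 117230

Book-profits minimum tax:
  Adjusted income: CHF 554000 + CHF 125500 + CHF 60500 + CHF 18500 = CHF 758500
  Exemption: CHF 78000 − 20% × (CHF 758500 − CHF 566000) = CHF 78000 − CHF 38500 = CHF 39500
  Base: CHF 758500 − CHF 39500 = CHF 719000
  CHF 719000 × 18% = CHF 129420

Excess of book-profits minimum tax over mainline income levy: CHF 129420 − CHF 117230 = CHF 12190.

CHF 12190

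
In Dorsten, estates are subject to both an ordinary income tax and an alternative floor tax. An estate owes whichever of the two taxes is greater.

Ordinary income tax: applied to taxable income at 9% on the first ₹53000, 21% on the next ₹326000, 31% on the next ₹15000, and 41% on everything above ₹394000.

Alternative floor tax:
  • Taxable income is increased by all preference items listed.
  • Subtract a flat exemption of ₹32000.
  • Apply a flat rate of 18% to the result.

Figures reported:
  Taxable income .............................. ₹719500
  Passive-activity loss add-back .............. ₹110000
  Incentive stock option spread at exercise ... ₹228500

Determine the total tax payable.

₹211335

Alternative floor tax:
  Adjusted income: ₹719500 + ₹110000 + ₹228500 = ₹1058000
  Less exemption ₹32000 → base ₹1026000
  ₹1026000 × 18% = ₹184680

Ordinary income tax:
  ₹53000 × 9% = ₹4770
  ₹326000 × 21% = ₹68460
  ₹15000 × 31% = ₹4650
  ₹325500 × 41% = ₹133455
  → ₹211335

₹211335 > ₹184680, so the ordinary income tax governs.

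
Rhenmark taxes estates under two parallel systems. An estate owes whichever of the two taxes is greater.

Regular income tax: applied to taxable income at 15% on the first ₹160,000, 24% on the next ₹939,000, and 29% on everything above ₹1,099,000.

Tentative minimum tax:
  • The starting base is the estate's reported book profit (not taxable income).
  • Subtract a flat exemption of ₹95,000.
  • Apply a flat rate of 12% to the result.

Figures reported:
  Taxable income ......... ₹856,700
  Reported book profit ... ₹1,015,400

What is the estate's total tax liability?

₹191,208

Tentative minimum tax:
  Base (reported book profit): ₹1,015,400
  Less exemption ₹95,000 → base ₹920,400
  ₹920,400 × 12% = ₹110,448

Regular income tax:
  ₹160,000 × 15% = ₹24,000
  ₹696,700 × 24% = ₹167,208
  → ₹191,208

₹191,208 > ₹110,448, so the regular income tax governs.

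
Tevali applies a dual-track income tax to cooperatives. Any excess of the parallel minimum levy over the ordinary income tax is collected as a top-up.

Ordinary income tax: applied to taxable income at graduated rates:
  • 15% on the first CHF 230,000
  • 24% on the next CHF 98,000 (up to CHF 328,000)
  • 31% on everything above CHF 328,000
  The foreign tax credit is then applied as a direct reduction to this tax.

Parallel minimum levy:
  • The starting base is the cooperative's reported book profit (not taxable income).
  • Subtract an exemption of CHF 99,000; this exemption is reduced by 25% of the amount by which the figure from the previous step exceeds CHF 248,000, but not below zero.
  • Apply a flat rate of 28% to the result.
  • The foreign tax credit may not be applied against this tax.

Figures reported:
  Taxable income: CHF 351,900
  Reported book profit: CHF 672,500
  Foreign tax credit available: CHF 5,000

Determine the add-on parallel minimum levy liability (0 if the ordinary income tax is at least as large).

CHF 127,871

Ordinary income tax:
  CHF 230,000 × 15% = CHF 34,500
  CHF 98,000 × 24% = CHF 23,520
  CHF 23,900 × 31% = CHF 7,409
  → CHF 65,429
  Less foreign tax credit CHF 5,000 → CHF 60,429

Parallel minimum levy:
  Base (reported book profit): CHF 672,500
  Exemption: 25% × (CHF 672,500 − CHF 248,000) = CHF 106,125 ≥ CHF 99,000, so the exemption is fully phased out
  Base: CHF 672,500 − CHF 0 = CHF 672,500
  CHF 672,500 × 28% = CHF 188,300

Excess of parallel minimum levy over ordinary income tax: CHF 188,300 − CHF 60,429 = CHF 127,871.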